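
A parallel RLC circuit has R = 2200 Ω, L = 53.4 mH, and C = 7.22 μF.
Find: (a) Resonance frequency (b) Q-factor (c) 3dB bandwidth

Step 1 — Resonance: ω₀ = 1/√(LC) = 1/√(0.0534·7.22e-06) = 1611 rad/s.
Step 2 — f₀ = ω₀/(2π) = 256.3 Hz.
Step 3 — Parallel Q: Q = R/(ω₀L) = 2200/(1611·0.0534) = 25.58.
Step 4 — Bandwidth: Δω = ω₀/Q = 62.96 rad/s; BW = Δω/(2π) = 10.02 Hz.

(a) f₀ = 256.3 Hz  (b) Q = 25.58  (c) BW = 10.02 Hz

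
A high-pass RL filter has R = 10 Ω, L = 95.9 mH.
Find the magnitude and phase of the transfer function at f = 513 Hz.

Step 1 — Angular frequency: ω = 2π·513 = 3223 rad/s.
Step 2 — Transfer function: H(jω) = jωL/(R + jωL).
Step 3 — Numerator jωL = j·309.1; denominator R + jωL = 10 + j309.1.
Step 4 — H = 0.999 + j0.03232.
Step 5 — Magnitude: |H| = 0.9995 (-0.0 dB); phase: φ = 1.9°.

|H| = 0.9995 (-0.0 dB), φ = 1.9°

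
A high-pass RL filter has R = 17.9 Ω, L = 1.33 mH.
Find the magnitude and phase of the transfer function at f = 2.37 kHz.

Step 1 — Angular frequency: ω = 2π·2370 = 1.489e+04 rad/s.
Step 2 — Transfer function: H(jω) = jωL/(R + jωL).
Step 3 — Numerator jωL = j·19.81; denominator R + jωL = 17.9 + j19.81.
Step 4 — H = 0.5504 + j0.4975.
Step 5 — Magnitude: |H| = 0.7419 (-2.6 dB); phase: φ = 42.1°.

|H| = 0.7419 (-2.6 dB), φ = 42.1°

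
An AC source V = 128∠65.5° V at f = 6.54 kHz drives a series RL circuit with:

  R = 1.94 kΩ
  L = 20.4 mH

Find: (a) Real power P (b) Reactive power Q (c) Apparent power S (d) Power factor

Step 1 — Angular frequency: ω = 2π·f = 2π·6540 = 4.109e+04 rad/s.
Step 2 — Component impedances:
  R: Z = R = 1940 Ω
  L: Z = jωL = j·4.109e+04·0.0204 = 0 + j838.3 Ω
Step 3 — Series combination: Z_total = R + L = 1940 + j838.3 Ω = 2113∠23.4° Ω.
Step 4 — Source phasor: V = 128∠65.5° V = 53.08 + j116.5 V.
Step 5 — Current: I = V / Z = 0.04492 + j0.04063 A = 0.06057∠42.1° A.
Step 6 — Complex power: S = V·I* = 7.117 + j3.075 VA.
Step 7 — Real power: P = Re(S) = 7.117 W.
Step 8 — Reactive power: Q = Im(S) = 3.075 VAR.
Step 9 — Apparent power: |S| = 7.753 VA.
Step 10 — Power factor: PF = P/|S| = 0.918 (lagging).

(a) P = 7.117 W  (b) Q = 3.075 VAR  (c) S = 7.753 VA  (d) PF = 0.918 (lagging)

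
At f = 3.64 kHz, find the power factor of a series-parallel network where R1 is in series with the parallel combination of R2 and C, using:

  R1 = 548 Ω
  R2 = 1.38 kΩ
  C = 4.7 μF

Step 1 — Angular frequency: ω = 2π·f = 2π·3640 = 2.287e+04 rad/s.
Step 2 — Component impedances:
  R1: Z = R = 548 Ω
  R2: Z = R = 1380 Ω
  C: Z = 1/(jωC) = -j/(ω·C) = 0 - j9.303 Ω
Step 3 — Parallel branch: R2 || C = 1/(1/R2 + 1/C) = 0.06271 - j9.303 Ω.
Step 4 — Series with R1: Z_total = R1 + (R2 || C) = 548.1 - j9.303 Ω = 548.1∠-1.0° Ω.
Step 5 — Power factor: PF = cos(φ) = Re(Z)/|Z| = 548.06/548.14 = 0.9999.
Step 6 — Type: Im(Z) = -9.303 ⇒ leading (phase φ = -1.0°).

PF = 0.9999 (leading, φ = -1.0°)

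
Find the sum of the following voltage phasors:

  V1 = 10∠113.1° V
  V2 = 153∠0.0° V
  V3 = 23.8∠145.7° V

Step 1 — Convert each phasor to rectangular form:
  V1 = 10·(cos(113.1°) + j·sin(113.1°)) = -3.923 + j9.198 V
  V2 = 153·(cos(0.0°) + j·sin(0.0°)) = 153 V
  V3 = 23.8·(cos(145.7°) + j·sin(145.7°)) = -19.66 + j13.41 V
Step 2 — Sum components: V_total = 129.4 + j22.61 V.
Step 3 — Convert to polar: |V_total| = 131.4 V, ∠V_total = 9.9°.

V_total = 131.4∠9.9° V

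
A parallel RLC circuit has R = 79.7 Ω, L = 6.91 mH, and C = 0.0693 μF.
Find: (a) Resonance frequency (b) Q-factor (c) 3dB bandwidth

Step 1 — Resonance: ω₀ = 1/√(LC) = 1/√(0.00691·6.93e-08) = 4.57e+04 rad/s.
Step 2 — f₀ = ω₀/(2π) = 7273 Hz.
Step 3 — Parallel Q: Q = R/(ω₀L) = 79.7/(4.57e+04·0.00691) = 0.2524.
Step 4 — Bandwidth: Δω = ω₀/Q = 1.811e+05 rad/s; BW = Δω/(2π) = 2.882e+04 Hz.

(a) f₀ = 7273 Hz  (b) Q = 0.2524  (c) BW = 2.882e+04 Hz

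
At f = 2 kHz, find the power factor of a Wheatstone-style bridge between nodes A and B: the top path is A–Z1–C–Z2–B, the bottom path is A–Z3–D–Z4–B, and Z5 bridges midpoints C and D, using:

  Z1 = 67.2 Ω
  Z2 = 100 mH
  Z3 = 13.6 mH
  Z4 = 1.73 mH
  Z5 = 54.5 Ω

Step 1 — Angular frequency: ω = 2π·f = 2π·2000 = 1.257e+04 rad/s.
Step 2 — Component impedances:
  Z1: Z = R = 67.2 Ω
  Z2: Z = jωL = j·1.257e+04·0.1 = 0 + j1257 Ω
  Z3: Z = jωL = j·1.257e+04·0.0136 = 0 + j170.9 Ω
  Z4: Z = jωL = j·1.257e+04·0.00173 = 0 + j21.74 Ω
  Z5: Z = R = 54.5 Ω
Step 3 — Bridge requires nodal analysis (the Z5 bridge couples midpoints C and D, so the two paths cannot be reduced to a simple series/parallel combination). Setting node B to ground and injecting 1 A at node A, the 3-node admittance system at A, C, D solves to V_A = Z_AB = 78.12 + j78.41 Ω = 110.7∠45.1° Ω.
Step 4 — Power factor: PF = cos(φ) = Re(Z)/|Z| = 78.1187/110.686 = 0.7058.
Step 5 — Type: Im(Z) = 78.41 ⇒ lagging (phase φ = 45.1°).

PF = 0.7058 (lagging, φ = 45.1°)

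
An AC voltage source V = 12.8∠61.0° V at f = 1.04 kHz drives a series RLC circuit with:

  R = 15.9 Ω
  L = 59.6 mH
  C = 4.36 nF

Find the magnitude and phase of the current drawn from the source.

Step 1 — Angular frequency: ω = 2π·f = 2π·1040 = 6535 rad/s.
Step 2 — Component impedances:
  R: Z = R = 15.9 Ω
  L: Z = jωL = j·6535·0.0596 = 0 + j389.5 Ω
  C: Z = 1/(jωC) = -j/(ω·C) = 0 - j3.51e+04 Ω
Step 3 — Series combination: Z_total = R + L + C = 15.9 - j3.471e+04 Ω = 3.471e+04∠-90.0° Ω.
Step 4 — Source phasor: V = 12.8∠61.0° V = 6.206 + j11.2 V.
Step 5 — Ohm's law: I = V / Z_total = (6.206 + j11.2) / (15.9 - j3.471e+04) = -0.0003225 + j0.0001789 A.
Step 6 — Convert to polar: |I| = 0.0003688 A, ∠I = 151.0°.

I = 0.0003688∠151.0° A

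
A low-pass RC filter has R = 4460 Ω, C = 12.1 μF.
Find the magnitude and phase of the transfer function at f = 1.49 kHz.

Step 1 — Angular frequency: ω = 2π·1490 = 9362 rad/s.
Step 2 — Transfer function: H(jω) = 1/(1 + jωRC).
Step 3 — Denominator: 1 + jωRC = 1 + j·9362·4460·1.21e-05 = 1 + j505.2.
Step 4 — H = 3.918e-06 - j0.001979.
Step 5 — Magnitude: |H| = 0.001979 (-54.1 dB); phase: φ = -89.9°.

|H| = 0.001979 (-54.1 dB), φ = -89.9°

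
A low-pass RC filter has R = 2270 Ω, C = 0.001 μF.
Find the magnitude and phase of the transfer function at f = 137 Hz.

Step 1 — Angular frequency: ω = 2π·137 = 860.8 rad/s.
Step 2 — Transfer function: H(jω) = 1/(1 + jωRC).
Step 3 — Denominator: 1 + jωRC = 1 + j·860.8·2270·1e-09 = 1 + j0.001954.
Step 4 — H = 1 - j0.001954.
Step 5 — Magnitude: |H| = 1 (-0.0 dB); phase: φ = -0.1°.

|H| = 1 (-0.0 dB), φ = -0.1°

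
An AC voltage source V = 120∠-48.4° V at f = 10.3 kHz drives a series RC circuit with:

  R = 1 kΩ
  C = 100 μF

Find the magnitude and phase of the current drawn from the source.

Step 1 — Angular frequency: ω = 2π·f = 2π·1.03e+04 = 6.472e+04 rad/s.
Step 2 — Component impedances:
  R: Z = R = 1000 Ω
  C: Z = 1/(jωC) = -j/(ω·C) = 0 - j0.1545 Ω
Step 3 — Series combination: Z_total = R + C = 1000 - j0.1545 Ω = 1000∠-0.0° Ω.
Step 4 — Source phasor: V = 120∠-48.4° V = 79.67 - j89.74 V.
Step 5 — Ohm's law: I = V / Z_total = (79.67 - j89.74) / (1000 - j0.1545) = 0.07969 - j0.08972 A.
Step 6 — Convert to polar: |I| = 0.12 A, ∠I = -48.4°.

I = 0.12∠-48.4° A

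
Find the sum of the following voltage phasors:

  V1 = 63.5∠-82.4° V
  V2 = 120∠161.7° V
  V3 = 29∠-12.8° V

Step 1 — Convert each phasor to rectangular form:
  V1 = 63.5·(cos(-82.4°) + j·sin(-82.4°)) = 8.398 - j62.94 V
  V2 = 120·(cos(161.7°) + j·sin(161.7°)) = -113.9 + j37.68 V
  V3 = 29·(cos(-12.8°) + j·sin(-12.8°)) = 28.28 - j6.425 V
Step 2 — Sum components: V_total = -77.25 - j31.69 V.
Step 3 — Convert to polar: |V_total| = 83.5 V, ∠V_total = -157.7°.

V_total = 83.5∠-157.7° V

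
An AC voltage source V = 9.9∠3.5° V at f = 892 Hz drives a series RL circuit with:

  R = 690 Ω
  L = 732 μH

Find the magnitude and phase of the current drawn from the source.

Step 1 — Angular frequency: ω = 2π·f = 2π·892 = 5605 rad/s.
Step 2 — Component impedances:
  R: Z = R = 690 Ω
  L: Z = jωL = j·5605·0.000732 = 0 + j4.103 Ω
Step 3 — Series combination: Z_total = R + L = 690 + j4.103 Ω = 690∠0.3° Ω.
Step 4 — Source phasor: V = 9.9∠3.5° V = 9.882 + j0.6044 V.
Step 5 — Ohm's law: I = V / Z_total = (9.882 + j0.6044) / (690 + j4.103) = 0.01433 + j0.0007907 A.
Step 6 — Convert to polar: |I| = 0.01435 A, ∠I = 3.2°.

I = 0.01435∠3.2° A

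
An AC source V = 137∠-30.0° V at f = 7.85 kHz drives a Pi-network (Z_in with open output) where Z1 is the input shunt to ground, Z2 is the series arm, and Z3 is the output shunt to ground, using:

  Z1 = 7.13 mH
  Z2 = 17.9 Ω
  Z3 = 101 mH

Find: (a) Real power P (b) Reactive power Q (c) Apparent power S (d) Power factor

Step 1 — Angular frequency: ω = 2π·f = 2π·7850 = 4.932e+04 rad/s.
Step 2 — Component impedances:
  Z1: Z = jωL = j·4.932e+04·0.00713 = 0 + j351.7 Ω
  Z2: Z = R = 17.9 Ω
  Z3: Z = jωL = j·4.932e+04·0.101 = 0 + j4982 Ω
Step 3 — With open output, the series arm Z2 and the output shunt Z3 appear in series to ground: Z2 + Z3 = 17.9 + j4982 Ω.
Step 4 — Parallel with input shunt Z1: Z_in = Z1 || (Z2 + Z3) = 0.07783 + j328.5 Ω = 328.5∠90.0° Ω.
Step 5 — Source phasor: V = 137∠-30.0° V = 118.6 - j68.5 V.
Step 6 — Current: I = V / Z = -0.2084 - j0.3612 A = 0.4171∠-120.0° A.
Step 7 — Complex power: S = V·I* = 0.01354 + j57.14 VA.
Step 8 — Real power: P = Re(S) = 0.01354 W.
Step 9 — Reactive power: Q = Im(S) = 57.14 VAR.
Step 10 — Apparent power: |S| = 57.14 VA.
Step 11 — Power factor: PF = P/|S| = 0.0002369 (lagging).

(a) P = 0.01354 W  (b) Q = 57.14 VAR  (c) S = 57.14 VA  (d) PF = 0.0002369 (lagging)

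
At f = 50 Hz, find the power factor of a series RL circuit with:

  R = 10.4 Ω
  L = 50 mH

Step 1 — Angular frequency: ω = 2π·f = 2π·50 = 314.2 rad/s.
Step 2 — Component impedances:
  R: Z = R = 10.4 Ω
  L: Z = jωL = j·314.2·0.05 = 0 + j15.71 Ω
Step 3 — Series combination: Z_total = R + L = 10.4 + j15.71 Ω = 18.84∠56.5° Ω.
Step 4 — Power factor: PF = cos(φ) = Re(Z)/|Z| = 10.4/18.8388 = 0.5521.
Step 5 — Type: Im(Z) = 15.71 ⇒ lagging (phase φ = 56.5°).

PF = 0.5521 (lagging, φ = 56.5°)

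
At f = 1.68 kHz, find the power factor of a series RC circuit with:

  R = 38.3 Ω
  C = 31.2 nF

Step 1 — Angular frequency: ω = 2π·f = 2π·1680 = 1.056e+04 rad/s.
Step 2 — Component impedances:
  R: Z = R = 38.3 Ω
  C: Z = 1/(jωC) = -j/(ω·C) = 0 - j3036 Ω
Step 3 — Series combination: Z_total = R + C = 38.3 - j3036 Ω = 3037∠-89.3° Ω.
Step 4 — Power factor: PF = cos(φ) = Re(Z)/|Z| = 38.3/3037 = 0.01261.
Step 5 — Type: Im(Z) = -3036 ⇒ leading (phase φ = -89.3°).

PF = 0.01261 (leading, φ = -89.3°)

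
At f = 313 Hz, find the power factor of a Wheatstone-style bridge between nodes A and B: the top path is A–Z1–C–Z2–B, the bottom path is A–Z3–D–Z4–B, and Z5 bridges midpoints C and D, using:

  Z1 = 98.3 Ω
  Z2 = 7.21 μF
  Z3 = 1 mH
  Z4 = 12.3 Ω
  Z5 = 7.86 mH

Step 1 — Angular frequency: ω = 2π·f = 2π·313 = 1967 rad/s.
Step 2 — Component impedances:
  Z1: Z = R = 98.3 Ω
  Z2: Z = 1/(jωC) = -j/(ω·C) = 0 - j70.52 Ω
  Z3: Z = jωL = j·1967·0.001 = 0 + j1.967 Ω
  Z4: Z = R = 12.3 Ω
  Z5: Z = jωL = j·1967·0.00786 = 0 + j15.46 Ω
Step 3 — Bridge requires nodal analysis (the Z5 bridge couples midpoints C and D, so the two paths cannot be reduced to a simple series/parallel combination). Setting node B to ground and injecting 1 A at node A, the 3-node admittance system at A, C, D solves to V_A = Z_AB = 11.72 - j0.4719 Ω = 11.73∠-2.3° Ω.
Step 4 — Power factor: PF = cos(φ) = Re(Z)/|Z| = 11.719/11.728 = 0.9992.
Step 5 — Type: Im(Z) = -0.4719 ⇒ leading (phase φ = -2.3°).

PF = 0.9992 (leading, φ = -2.3°)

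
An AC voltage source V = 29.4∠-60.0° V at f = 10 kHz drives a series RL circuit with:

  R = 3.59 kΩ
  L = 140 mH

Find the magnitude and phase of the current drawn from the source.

Step 1 — Angular frequency: ω = 2π·f = 2π·1e+04 = 6.283e+04 rad/s.
Step 2 — Component impedances:
  R: Z = R = 3590 Ω
  L: Z = jωL = j·6.283e+04·0.14 = 0 + j8796 Ω
Step 3 — Series combination: Z_total = R + L = 3590 + j8796 Ω = 9501∠67.8° Ω.
Step 4 — Source phasor: V = 29.4∠-60.0° V = 14.7 - j25.46 V.
Step 5 — Ohm's law: I = V / Z_total = (14.7 - j25.46) / (3590 + j8796) = -0.001897 - j0.002445 A.
Step 6 — Convert to polar: |I| = 0.003094 A, ∠I = -127.8°.

I = 0.003094∠-127.8° A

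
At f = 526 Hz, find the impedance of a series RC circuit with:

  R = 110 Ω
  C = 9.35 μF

Step 1 — Angular frequency: ω = 2π·f = 2π·526 = 3305 rad/s.
Step 2 — Component impedances:
  R: Z = R = 110 Ω
  C: Z = 1/(jωC) = -j/(ω·C) = 0 - j32.36 Ω
Step 3 — Series combination: Z_total = R + C = 110 - j32.36 Ω = 114.7∠-16.4° Ω.

Z = 110 - j32.36 Ω = 114.7∠-16.4° Ω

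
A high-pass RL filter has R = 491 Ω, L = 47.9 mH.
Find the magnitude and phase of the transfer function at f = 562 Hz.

Step 1 — Angular frequency: ω = 2π·562 = 3531 rad/s.
Step 2 — Transfer function: H(jω) = jωL/(R + jωL).
Step 3 — Numerator jωL = j·169.1; denominator R + jωL = 491 + j169.1.
Step 4 — H = 0.1061 + j0.3079.
Step 5 — Magnitude: |H| = 0.3257 (-9.7 dB); phase: φ = 71.0°.

|H| = 0.3257 (-9.7 dB), φ = 71.0°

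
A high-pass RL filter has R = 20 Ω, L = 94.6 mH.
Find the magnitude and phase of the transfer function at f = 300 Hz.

Step 1 — Angular frequency: ω = 2π·300 = 1885 rad/s.
Step 2 — Transfer function: H(jω) = jωL/(R + jωL).
Step 3 — Numerator jωL = j·178.3; denominator R + jωL = 20 + j178.3.
Step 4 — H = 0.9876 + j0.1108.
Step 5 — Magnitude: |H| = 0.9938 (-0.1 dB); phase: φ = 6.4°.

|H| = 0.9938 (-0.1 dB), φ = 6.4°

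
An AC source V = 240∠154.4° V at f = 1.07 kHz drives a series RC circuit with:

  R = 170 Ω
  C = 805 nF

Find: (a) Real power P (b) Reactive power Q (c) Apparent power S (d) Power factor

Step 1 — Angular frequency: ω = 2π·f = 2π·1070 = 6723 rad/s.
Step 2 — Component impedances:
  R: Z = R = 170 Ω
  C: Z = 1/(jωC) = -j/(ω·C) = 0 - j184.8 Ω
Step 3 — Series combination: Z_total = R + C = 170 - j184.8 Ω = 251.1∠-47.4° Ω.
Step 4 — Source phasor: V = 240∠154.4° V = -216.4 + j103.7 V.
Step 5 — Current: I = V / Z = -0.8876 - j0.3547 A = 0.9559∠-158.2° A.
Step 6 — Complex power: S = V·I* = 155.3 - j168.8 VA.
Step 7 — Real power: P = Re(S) = 155.3 W.
Step 8 — Reactive power: Q = Im(S) = -168.8 VAR.
Step 9 — Apparent power: |S| = 229.4 VA.
Step 10 — Power factor: PF = P/|S| = 0.6771 (leading).

(a) P = 155.3 W  (b) Q = -168.8 VAR  (c) S = 229.4 VA  (d) PF = 0.6771 (leading)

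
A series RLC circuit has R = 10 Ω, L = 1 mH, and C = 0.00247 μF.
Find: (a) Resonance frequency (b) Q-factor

Step 1 — Resonance condition Im(Z)=0 gives ω₀ = 1/√(LC).
Step 2 — ω₀ = 1/√(0.001·2.47e-09) = 6.363e+05 rad/s.
Step 3 — f₀ = ω₀/(2π) = 1.013e+05 Hz.
Step 4 — Series Q: Q = ω₀L/R = 6.363e+05·0.001/10 = 63.63.

(a) f₀ = 1.013e+05 Hz  (b) Q = 63.63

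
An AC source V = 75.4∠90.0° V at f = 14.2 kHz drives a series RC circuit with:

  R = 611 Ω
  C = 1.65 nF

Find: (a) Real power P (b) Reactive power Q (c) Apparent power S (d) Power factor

Step 1 — Angular frequency: ω = 2π·f = 2π·1.42e+04 = 8.922e+04 rad/s.
Step 2 — Component impedances:
  R: Z = R = 611 Ω
  C: Z = 1/(jωC) = -j/(ω·C) = 0 - j6793 Ω
Step 3 — Series combination: Z_total = R + C = 611 - j6793 Ω = 6820∠-84.9° Ω.
Step 4 — Source phasor: V = 75.4∠90.0° V = 0 + j75.4 V.
Step 5 — Current: I = V / Z = -0.01101 + j0.0009904 A = 0.01106∠174.9° A.
Step 6 — Complex power: S = V·I* = 0.07468 - j0.8302 VA.
Step 7 — Real power: P = Re(S) = 0.07468 W.
Step 8 — Reactive power: Q = Im(S) = -0.8302 VAR.
Step 9 — Apparent power: |S| = 0.8336 VA.
Step 10 — Power factor: PF = P/|S| = 0.08959 (leading).

(a) P = 0.07468 W  (b) Q = -0.8302 VAR  (c) S = 0.8336 VA  (d) PF = 0.08959 (leading)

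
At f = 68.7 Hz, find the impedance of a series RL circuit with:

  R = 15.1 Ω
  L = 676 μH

Step 1 — Angular frequency: ω = 2π·f = 2π·68.7 = 431.7 rad/s.
Step 2 — Component impedances:
  R: Z = R = 15.1 Ω
  L: Z = jωL = j·431.7·0.000676 = 0 + j0.2918 Ω
Step 3 — Series combination: Z_total = R + L = 15.1 + j0.2918 Ω = 15.1∠1.1° Ω.

Z = 15.1 + j0.2918 Ω = 15.1∠1.1° Ω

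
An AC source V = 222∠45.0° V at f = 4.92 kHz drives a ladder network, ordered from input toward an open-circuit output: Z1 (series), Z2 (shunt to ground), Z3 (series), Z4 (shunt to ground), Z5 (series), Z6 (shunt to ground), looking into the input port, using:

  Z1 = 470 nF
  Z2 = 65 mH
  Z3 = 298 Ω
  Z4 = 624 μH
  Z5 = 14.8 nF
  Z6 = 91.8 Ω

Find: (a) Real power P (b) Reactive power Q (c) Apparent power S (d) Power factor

Step 1 — Angular frequency: ω = 2π·f = 2π·4920 = 3.091e+04 rad/s.
Step 2 — Component impedances:
  Z1: Z = 1/(jωC) = -j/(ω·C) = 0 - j68.83 Ω
  Z2: Z = jωL = j·3.091e+04·0.065 = 0 + j2009 Ω
  Z3: Z = R = 298 Ω
  Z4: Z = jωL = j·3.091e+04·0.000624 = 0 + j19.29 Ω
  Z5: Z = 1/(jωC) = -j/(ω·C) = 0 - j2186 Ω
  Z6: Z = R = 91.8 Ω
Step 3 — Ladder network (open output): work backward from the far end, alternating series and parallel combinations. Z_in = 286.1 - j7.521 Ω = 286.2∠-1.5° Ω.
Step 4 — Source phasor: V = 222∠45.0° V = 157 + j157 V.
Step 5 — Current: I = V / Z = 0.5338 + j0.5626 A = 0.7756∠46.5° A.
Step 6 — Complex power: S = V·I* = 172.1 - j4.524 VA.
Step 7 — Real power: P = Re(S) = 172.1 W.
Step 8 — Reactive power: Q = Im(S) = -4.524 VAR.
Step 9 — Apparent power: |S| = 172.2 VA.
Step 10 — Power factor: PF = P/|S| = 0.9997 (leading).

(a) P = 172.1 W  (b) Q = -4.524 VAR  (c) S = 172.2 VA  (d) PF = 0.9997 (leading)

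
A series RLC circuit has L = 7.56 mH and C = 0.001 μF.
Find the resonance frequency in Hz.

Step 1 — Resonance condition Im(Z)=0 gives ω₀ = 1/√(LC).
Step 2 — ω₀ = 1/√(0.00756·1e-09) = 3.637e+05 rad/s.
Step 3 — f₀ = ω₀/(2π) = 5.788e+04 Hz.

f₀ = 5.788e+04 Hz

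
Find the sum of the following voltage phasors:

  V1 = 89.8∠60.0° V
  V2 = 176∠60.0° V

Step 1 — Convert each phasor to rectangular form:
  V1 = 89.8·(cos(60.0°) + j·sin(60.0°)) = 44.9 + j77.77 V
  V2 = 176·(cos(60.0°) + j·sin(60.0°)) = 88 + j152.4 V
Step 2 — Sum components: V_total = 132.9 + j230.2 V.
Step 3 — Convert to polar: |V_total| = 265.8 V, ∠V_total = 60.0°.

V_total = 265.8∠60.0° V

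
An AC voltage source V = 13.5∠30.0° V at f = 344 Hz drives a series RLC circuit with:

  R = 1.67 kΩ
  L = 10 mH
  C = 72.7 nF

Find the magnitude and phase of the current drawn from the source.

Step 1 — Angular frequency: ω = 2π·f = 2π·344 = 2161 rad/s.
Step 2 — Component impedances:
  R: Z = R = 1670 Ω
  L: Z = jωL = j·2161·0.01 = 0 + j21.61 Ω
  C: Z = 1/(jωC) = -j/(ω·C) = 0 - j6364 Ω
Step 3 — Series combination: Z_total = R + L + C = 1670 - j6342 Ω = 6559∠-75.2° Ω.
Step 4 — Source phasor: V = 13.5∠30.0° V = 11.69 + j6.75 V.
Step 5 — Ohm's law: I = V / Z_total = (11.69 + j6.75) / (1670 - j6342) = -0.0005414 + j0.001986 A.
Step 6 — Convert to polar: |I| = 0.002058 A, ∠I = 105.2°.

I = 0.002058∠105.2° A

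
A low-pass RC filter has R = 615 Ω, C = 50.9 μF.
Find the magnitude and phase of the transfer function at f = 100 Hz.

Step 1 — Angular frequency: ω = 2π·100 = 628.3 rad/s.
Step 2 — Transfer function: H(jω) = 1/(1 + jωRC).
Step 3 — Denominator: 1 + jωRC = 1 + j·628.3·615·5.09e-05 = 1 + j19.67.
Step 4 — H = 0.002578 - j0.05071.
Step 5 — Magnitude: |H| = 0.05078 (-25.9 dB); phase: φ = -87.1°.

|H| = 0.05078 (-25.9 dB), φ = -87.1°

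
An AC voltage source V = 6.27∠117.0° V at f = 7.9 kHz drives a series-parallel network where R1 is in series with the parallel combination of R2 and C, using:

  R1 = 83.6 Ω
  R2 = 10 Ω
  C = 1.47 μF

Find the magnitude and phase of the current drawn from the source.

Step 1 — Angular frequency: ω = 2π·f = 2π·7900 = 4.964e+04 rad/s.
Step 2 — Component impedances:
  R1: Z = R = 83.6 Ω
  R2: Z = R = 10 Ω
  C: Z = 1/(jωC) = -j/(ω·C) = 0 - j13.7 Ω
Step 3 — Parallel branch: R2 || C = 1/(1/R2 + 1/C) = 6.526 - j4.762 Ω.
Step 4 — Series with R1: Z_total = R1 + (R2 || C) = 90.13 - j4.762 Ω = 90.25∠-3.0° Ω.
Step 5 — Source phasor: V = 6.27∠117.0° V = -2.847 + j5.587 V.
Step 6 — Ohm's law: I = V / Z_total = (-2.847 + j5.587) / (90.13 - j4.762) = -0.03476 + j0.06015 A.
Step 7 — Convert to polar: |I| = 0.06947 A, ∠I = 120.0°.

I = 0.06947∠120.0° A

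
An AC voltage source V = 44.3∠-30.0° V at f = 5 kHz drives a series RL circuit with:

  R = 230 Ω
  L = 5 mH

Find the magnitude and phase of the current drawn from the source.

Step 1 — Angular frequency: ω = 2π·f = 2π·5000 = 3.142e+04 rad/s.
Step 2 — Component impedances:
  R: Z = R = 230 Ω
  L: Z = jωL = j·3.142e+04·0.005 = 0 + j157.1 Ω
Step 3 — Series combination: Z_total = R + L = 230 + j157.1 Ω = 278.5∠34.3° Ω.
Step 4 — Source phasor: V = 44.3∠-30.0° V = 38.36 - j22.15 V.
Step 5 — Ohm's law: I = V / Z_total = (38.36 - j22.15) / (230 + j157.1) = 0.0689 - j0.1434 A.
Step 6 — Convert to polar: |I| = 0.1591 A, ∠I = -64.3°.

I = 0.1591∠-64.3° A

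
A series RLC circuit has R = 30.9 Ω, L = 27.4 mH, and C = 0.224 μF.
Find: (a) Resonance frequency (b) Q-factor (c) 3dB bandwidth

Step 1 — Resonance: ω₀ = 1/√(LC) = 1/√(0.0274·2.24e-07) = 1.276e+04 rad/s.
Step 2 — f₀ = ω₀/(2π) = 2032 Hz.
Step 3 — Series Q: Q = ω₀L/R = 1.276e+04·0.0274/30.9 = 11.32.
Step 4 — Bandwidth: Δω = ω₀/Q = 1128 rad/s; BW = Δω/(2π) = 179.5 Hz.

(a) f₀ = 2032 Hz  (b) Q = 11.32  (c) BW = 179.5 Hz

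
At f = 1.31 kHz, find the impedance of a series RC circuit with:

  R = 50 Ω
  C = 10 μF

Step 1 — Angular frequency: ω = 2π·f = 2π·1310 = 8231 rad/s.
Step 2 — Component impedances:
  R: Z = R = 50 Ω
  C: Z = 1/(jωC) = -j/(ω·C) = 0 - j12.15 Ω
Step 3 — Series combination: Z_total = R + C = 50 - j12.15 Ω = 51.45∠-13.7° Ω.

Z = 50 - j12.15 Ω = 51.45∠-13.7° Ω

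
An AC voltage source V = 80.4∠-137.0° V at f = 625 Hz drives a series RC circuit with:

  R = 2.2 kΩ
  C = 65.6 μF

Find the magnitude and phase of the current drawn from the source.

Step 1 — Angular frequency: ω = 2π·f = 2π·625 = 3927 rad/s.
Step 2 — Component impedances:
  R: Z = R = 2200 Ω
  C: Z = 1/(jωC) = -j/(ω·C) = 0 - j3.882 Ω
Step 3 — Series combination: Z_total = R + C = 2200 - j3.882 Ω = 2200∠-0.1° Ω.
Step 4 — Source phasor: V = 80.4∠-137.0° V = -58.8 - j54.83 V.
Step 5 — Ohm's law: I = V / Z_total = (-58.8 - j54.83) / (2200 - j3.882) = -0.02668 - j0.02497 A.
Step 6 — Convert to polar: |I| = 0.03655 A, ∠I = -136.9°.

I = 0.03655∠-136.9° A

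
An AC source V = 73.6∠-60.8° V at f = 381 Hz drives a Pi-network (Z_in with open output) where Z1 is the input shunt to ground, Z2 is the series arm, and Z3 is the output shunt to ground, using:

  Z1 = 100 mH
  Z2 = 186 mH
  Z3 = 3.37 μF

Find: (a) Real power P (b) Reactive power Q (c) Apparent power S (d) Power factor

Step 1 — Angular frequency: ω = 2π·f = 2π·381 = 2394 rad/s.
Step 2 — Component impedances:
  Z1: Z = jωL = j·2394·0.1 = 0 + j239.4 Ω
  Z2: Z = jωL = j·2394·0.186 = 0 + j445.3 Ω
  Z3: Z = 1/(jωC) = -j/(ω·C) = 0 - j124 Ω
Step 3 — With open output, the series arm Z2 and the output shunt Z3 appear in series to ground: Z2 + Z3 = 0 + j321.3 Ω.
Step 4 — Parallel with input shunt Z1: Z_in = Z1 || (Z2 + Z3) = 0 + j137.2 Ω = 137.2∠90.0° Ω.
Step 5 — Source phasor: V = 73.6∠-60.8° V = 35.91 - j64.25 V.
Step 6 — Current: I = V / Z = -0.4683 - j0.2617 A = 0.5365∠-150.8° A.
Step 7 — Complex power: S = V·I* = 0 + j39.49 VA.
Step 8 — Real power: P = Re(S) = 0 W.
Step 9 — Reactive power: Q = Im(S) = 39.49 VAR.
Step 10 — Apparent power: |S| = 39.49 VA.
Step 11 — Power factor: PF = P/|S| = 0 (lagging).

(a) P = 0 W  (b) Q = 39.49 VAR  (c) S = 39.49 VA  (d) PF = 0 (lagging)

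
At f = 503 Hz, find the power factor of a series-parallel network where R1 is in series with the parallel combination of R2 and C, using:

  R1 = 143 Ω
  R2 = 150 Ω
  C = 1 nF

Step 1 — Angular frequency: ω = 2π·f = 2π·503 = 3160 rad/s.
Step 2 — Component impedances:
  R1: Z = R = 143 Ω
  R2: Z = R = 150 Ω
  C: Z = 1/(jωC) = -j/(ω·C) = 0 - j3.164e+05 Ω
Step 3 — Parallel branch: R2 || C = 1/(1/R2 + 1/C) = 150 - j0.07111 Ω.
Step 4 — Series with R1: Z_total = R1 + (R2 || C) = 293 - j0.07111 Ω = 293∠-0.0° Ω.
Step 5 — Power factor: PF = cos(φ) = Re(Z)/|Z| = 293/293 = 1.
Step 6 — Type: Im(Z) = -0.07111 ⇒ leading (phase φ = -0.0°).

PF = 1 (leading, φ = -0.0°)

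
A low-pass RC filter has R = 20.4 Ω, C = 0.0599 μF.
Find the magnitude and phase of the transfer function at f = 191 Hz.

Step 1 — Angular frequency: ω = 2π·191 = 1200 rad/s.
Step 2 — Transfer function: H(jω) = 1/(1 + jωRC).
Step 3 — Denominator: 1 + jωRC = 1 + j·1200·20.4·5.99e-08 = 1 + j0.001466.
Step 4 — H = 1 - j0.001466.
Step 5 — Magnitude: |H| = 1 (-0.0 dB); phase: φ = -0.1°.

|H| = 1 (-0.0 dB), φ = -0.1°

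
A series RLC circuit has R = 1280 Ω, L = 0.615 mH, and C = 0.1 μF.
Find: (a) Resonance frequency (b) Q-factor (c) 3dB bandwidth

Step 1 — Resonance condition Im(Z)=0 gives ω₀ = 1/√(LC).
Step 2 — ω₀ = 1/√(0.000615·1e-07) = 1.275e+05 rad/s.
Step 3 — f₀ = ω₀/(2π) = 2.029e+04 Hz.
Step 4 — Series Q: Q = ω₀L/R = 1.275e+05·0.000615/1280 = 0.06127.
Step 5 — 3dB bandwidth: Δω = ω₀/Q = 2.081e+06 rad/s; BW = Δω/(2π) = 3.312e+05 Hz.

(a) f₀ = 2.029e+04 Hz  (b) Q = 0.06127  (c) BW = 3.312e+05 Hz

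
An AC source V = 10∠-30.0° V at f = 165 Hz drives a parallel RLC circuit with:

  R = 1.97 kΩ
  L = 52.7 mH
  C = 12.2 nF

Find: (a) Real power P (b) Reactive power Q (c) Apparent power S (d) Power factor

Step 1 — Angular frequency: ω = 2π·f = 2π·165 = 1037 rad/s.
Step 2 — Component impedances:
  R: Z = R = 1970 Ω
  L: Z = jωL = j·1037·0.0527 = 0 + j54.64 Ω
  C: Z = 1/(jωC) = -j/(ω·C) = 0 - j7.906e+04 Ω
Step 3 — Parallel combination: 1/Z_total = 1/R + 1/L + 1/C; Z_total = 1.516 + j54.63 Ω = 54.65∠88.4° Ω.
Step 4 — Source phasor: V = 10∠-30.0° V = 8.66 - j5 V.
Step 5 — Current: I = V / Z = -0.08706 - j0.1609 A = 0.183∠-118.4° A.
Step 6 — Complex power: S = V·I* = 0.05076 + j1.829 VA.
Step 7 — Real power: P = Re(S) = 0.05076 W.
Step 8 — Reactive power: Q = Im(S) = 1.829 VAR.
Step 9 — Apparent power: |S| = 1.83 VA.
Step 10 — Power factor: PF = P/|S| = 0.02774 (lagging).

(a) P = 0.05076 W  (b) Q = 1.829 VAR  (c) S = 1.83 VA  (d) PF = 0.02774 (lagging)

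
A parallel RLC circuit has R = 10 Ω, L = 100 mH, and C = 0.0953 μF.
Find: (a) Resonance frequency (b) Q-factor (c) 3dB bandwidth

Step 1 — Resonance: ω₀ = 1/√(LC) = 1/√(0.1·9.53e-08) = 1.024e+04 rad/s.
Step 2 — f₀ = ω₀/(2π) = 1630 Hz.
Step 3 — Parallel Q: Q = R/(ω₀L) = 10/(1.024e+04·0.1) = 0.009762.
Step 4 — Bandwidth: Δω = ω₀/Q = 1.049e+06 rad/s; BW = Δω/(2π) = 1.67e+05 Hz.

(a) f₀ = 1630 Hz  (b) Q = 0.009762  (c) BW = 1.67e+05 Hz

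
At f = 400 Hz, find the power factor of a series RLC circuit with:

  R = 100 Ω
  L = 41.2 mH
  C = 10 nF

Step 1 — Angular frequency: ω = 2π·f = 2π·400 = 2513 rad/s.
Step 2 — Component impedances:
  R: Z = R = 100 Ω
  L: Z = jωL = j·2513·0.0412 = 0 + j103.5 Ω
  C: Z = 1/(jωC) = -j/(ω·C) = 0 - j3.979e+04 Ω
Step 3 — Series combination: Z_total = R + L + C = 100 - j3.969e+04 Ω = 3.969e+04∠-89.9° Ω.
Step 4 — Power factor: PF = cos(φ) = Re(Z)/|Z| = 100/3.969e+04 = 0.00252.
Step 5 — Type: Im(Z) = -3.969e+04 ⇒ leading (phase φ = -89.9°).

PF = 0.00252 (leading, φ = -89.9°)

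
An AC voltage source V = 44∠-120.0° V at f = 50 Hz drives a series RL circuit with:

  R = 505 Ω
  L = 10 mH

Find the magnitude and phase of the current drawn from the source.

Step 1 — Angular frequency: ω = 2π·f = 2π·50 = 314.2 rad/s.
Step 2 — Component impedances:
  R: Z = R = 505 Ω
  L: Z = jωL = j·314.2·0.01 = 0 + j3.142 Ω
Step 3 — Series combination: Z_total = R + L = 505 + j3.142 Ω = 505∠0.4° Ω.
Step 4 — Source phasor: V = 44∠-120.0° V = -22 - j38.11 V.
Step 5 — Ohm's law: I = V / Z_total = (-22 - j38.11) / (505 + j3.142) = -0.04403 - j0.07518 A.
Step 6 — Convert to polar: |I| = 0.08713 A, ∠I = -120.4°.

I = 0.08713∠-120.4° A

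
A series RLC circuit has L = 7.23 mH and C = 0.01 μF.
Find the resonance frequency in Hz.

Step 1 — Resonance condition Im(Z)=0 gives ω₀ = 1/√(LC).
Step 2 — ω₀ = 1/√(0.00723·1e-08) = 1.176e+05 rad/s.
Step 3 — f₀ = ω₀/(2π) = 1.872e+04 Hz.

f₀ = 1.872e+04 Hz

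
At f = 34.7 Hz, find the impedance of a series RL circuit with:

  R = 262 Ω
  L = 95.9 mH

Step 1 — Angular frequency: ω = 2π·f = 2π·34.7 = 218 rad/s.
Step 2 — Component impedances:
  R: Z = R = 262 Ω
  L: Z = jωL = j·218·0.0959 = 0 + j20.91 Ω
Step 3 — Series combination: Z_total = R + L = 262 + j20.91 Ω = 262.8∠4.6° Ω.

Z = 262 + j20.91 Ω = 262.8∠4.6° Ω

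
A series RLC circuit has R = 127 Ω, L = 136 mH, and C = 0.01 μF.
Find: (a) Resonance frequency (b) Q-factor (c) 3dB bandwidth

Step 1 — Resonance condition Im(Z)=0 gives ω₀ = 1/√(LC).
Step 2 — ω₀ = 1/√(0.136·1e-08) = 2.712e+04 rad/s.
Step 3 — f₀ = ω₀/(2π) = 4316 Hz.
Step 4 — Series Q: Q = ω₀L/R = 2.712e+04·0.136/127 = 29.04.
Step 5 — 3dB bandwidth: Δω = ω₀/Q = 933.8 rad/s; BW = Δω/(2π) = 148.6 Hz.

(a) f₀ = 4316 Hz  (b) Q = 29.04  (c) BW = 148.6 Hz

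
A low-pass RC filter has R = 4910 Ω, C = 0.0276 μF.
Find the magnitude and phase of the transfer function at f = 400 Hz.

Step 1 — Angular frequency: ω = 2π·400 = 2513 rad/s.
Step 2 — Transfer function: H(jω) = 1/(1 + jωRC).
Step 3 — Denominator: 1 + jωRC = 1 + j·2513·4910·2.76e-08 = 1 + j0.3406.
Step 4 — H = 0.8961 - j0.3052.
Step 5 — Magnitude: |H| = 0.9466 (-0.5 dB); phase: φ = -18.8°.

|H| = 0.9466 (-0.5 dB), φ = -18.8°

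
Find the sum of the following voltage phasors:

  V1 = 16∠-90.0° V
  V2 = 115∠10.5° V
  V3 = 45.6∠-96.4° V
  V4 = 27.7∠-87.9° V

Step 1 — Convert each phasor to rectangular form:
  V1 = 16·(cos(-90.0°) + j·sin(-90.0°)) = 0 - j16 V
  V2 = 115·(cos(10.5°) + j·sin(10.5°)) = 113.1 + j20.96 V
  V3 = 45.6·(cos(-96.4°) + j·sin(-96.4°)) = -5.083 - j45.32 V
  V4 = 27.7·(cos(-87.9°) + j·sin(-87.9°)) = 1.015 - j27.68 V
Step 2 — Sum components: V_total = 109 - j68.04 V.
Step 3 — Convert to polar: |V_total| = 128.5 V, ∠V_total = -32.0°.

V_total = 128.5∠-32.0° V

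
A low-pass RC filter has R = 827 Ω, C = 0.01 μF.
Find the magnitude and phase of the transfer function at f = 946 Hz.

Step 1 — Angular frequency: ω = 2π·946 = 5944 rad/s.
Step 2 — Transfer function: H(jω) = 1/(1 + jωRC).
Step 3 — Denominator: 1 + jωRC = 1 + j·5944·827·1e-08 = 1 + j0.04916.
Step 4 — H = 0.9976 - j0.04904.
Step 5 — Magnitude: |H| = 0.9988 (-0.0 dB); phase: φ = -2.8°.

|H| = 0.9988 (-0.0 dB), φ = -2.8°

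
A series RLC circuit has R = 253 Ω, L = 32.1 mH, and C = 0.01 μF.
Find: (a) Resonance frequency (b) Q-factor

Step 1 — Resonance condition Im(Z)=0 gives ω₀ = 1/√(LC).
Step 2 — ω₀ = 1/√(0.0321·1e-08) = 5.581e+04 rad/s.
Step 3 — f₀ = ω₀/(2π) = 8883 Hz.
Step 4 — Series Q: Q = ω₀L/R = 5.581e+04·0.0321/253 = 7.082.

(a) f₀ = 8883 Hz  (b) Q = 7.082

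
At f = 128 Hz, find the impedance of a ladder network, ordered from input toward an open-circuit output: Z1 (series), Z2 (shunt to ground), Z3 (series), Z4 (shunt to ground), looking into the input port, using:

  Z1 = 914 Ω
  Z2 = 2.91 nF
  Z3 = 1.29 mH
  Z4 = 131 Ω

Step 1 — Angular frequency: ω = 2π·f = 2π·128 = 804.2 rad/s.
Step 2 — Component impedances:
  Z1: Z = R = 914 Ω
  Z2: Z = 1/(jωC) = -j/(ω·C) = 0 - j4.273e+05 Ω
  Z3: Z = jωL = j·804.2·0.00129 = 0 + j1.037 Ω
  Z4: Z = R = 131 Ω
Step 3 — Ladder network (open output): work backward from the far end, alternating series and parallel combinations. Z_in = 1045 + j0.9973 Ω = 1045∠0.1° Ω.

Z = 1045 + j0.9973 Ω = 1045∠0.1° Ω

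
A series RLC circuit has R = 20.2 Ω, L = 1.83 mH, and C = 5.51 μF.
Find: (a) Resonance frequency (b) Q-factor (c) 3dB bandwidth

Step 1 — Resonance condition Im(Z)=0 gives ω₀ = 1/√(LC).
Step 2 — ω₀ = 1/√(0.00183·5.51e-06) = 9959 rad/s.
Step 3 — f₀ = ω₀/(2π) = 1585 Hz.
Step 4 — Series Q: Q = ω₀L/R = 9959·0.00183/20.2 = 0.9022.
Step 5 — 3dB bandwidth: Δω = ω₀/Q = 1.104e+04 rad/s; BW = Δω/(2π) = 1757 Hz.

(a) f₀ = 1585 Hz  (b) Q = 0.9022  (c) BW = 1757 Hz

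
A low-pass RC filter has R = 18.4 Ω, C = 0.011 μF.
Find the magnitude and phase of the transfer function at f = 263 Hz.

Step 1 — Angular frequency: ω = 2π·263 = 1652 rad/s.
Step 2 — Transfer function: H(jω) = 1/(1 + jωRC).
Step 3 — Denominator: 1 + jωRC = 1 + j·1652·18.4·1.1e-08 = 1 + j0.0003345.
Step 4 — H = 1 - j0.0003345.
Step 5 — Magnitude: |H| = 1 (-0.0 dB); phase: φ = -0.0°.

|H| = 1 (-0.0 dB), φ = -0.0°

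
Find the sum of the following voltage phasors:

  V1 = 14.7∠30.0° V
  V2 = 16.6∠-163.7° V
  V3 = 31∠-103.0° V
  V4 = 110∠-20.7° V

Step 1 — Convert each phasor to rectangular form:
  V1 = 14.7·(cos(30.0°) + j·sin(30.0°)) = 12.73 + j7.35 V
  V2 = 16.6·(cos(-163.7°) + j·sin(-163.7°)) = -15.93 - j4.659 V
  V3 = 31·(cos(-103.0°) + j·sin(-103.0°)) = -6.973 - j30.21 V
  V4 = 110·(cos(-20.7°) + j·sin(-20.7°)) = 102.9 - j38.88 V
Step 2 — Sum components: V_total = 92.72 - j66.4 V.
Step 3 — Convert to polar: |V_total| = 114 V, ∠V_total = -35.6°.

V_total = 114∠-35.6° V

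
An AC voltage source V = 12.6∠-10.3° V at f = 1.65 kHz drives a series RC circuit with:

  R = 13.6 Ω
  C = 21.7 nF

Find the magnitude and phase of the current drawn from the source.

Step 1 — Angular frequency: ω = 2π·f = 2π·1650 = 1.037e+04 rad/s.
Step 2 — Component impedances:
  R: Z = R = 13.6 Ω
  C: Z = 1/(jωC) = -j/(ω·C) = 0 - j4445 Ω
Step 3 — Series combination: Z_total = R + C = 13.6 - j4445 Ω = 4445∠-89.8° Ω.
Step 4 — Source phasor: V = 12.6∠-10.3° V = 12.4 - j2.253 V.
Step 5 — Ohm's law: I = V / Z_total = (12.4 - j2.253) / (13.6 - j4445) = 0.0005154 + j0.002787 A.
Step 6 — Convert to polar: |I| = 0.002835 A, ∠I = 79.5°.

I = 0.002835∠79.5° A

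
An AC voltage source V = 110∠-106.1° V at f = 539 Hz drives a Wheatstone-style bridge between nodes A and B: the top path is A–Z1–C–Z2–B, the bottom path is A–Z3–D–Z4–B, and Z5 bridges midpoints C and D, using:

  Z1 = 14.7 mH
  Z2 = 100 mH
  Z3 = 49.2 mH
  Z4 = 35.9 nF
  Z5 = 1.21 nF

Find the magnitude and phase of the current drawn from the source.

Step 1 — Angular frequency: ω = 2π·f = 2π·539 = 3387 rad/s.
Step 2 — Component impedances:
  Z1: Z = jωL = j·3387·0.0147 = 0 + j49.78 Ω
  Z2: Z = jωL = j·3387·0.1 = 0 + j338.7 Ω
  Z3: Z = jωL = j·3387·0.0492 = 0 + j166.6 Ω
  Z4: Z = 1/(jωC) = -j/(ω·C) = 0 - j8225 Ω
  Z5: Z = 1/(jωC) = -j/(ω·C) = 0 - j2.44e+05 Ω
Step 3 — Bridge requires nodal analysis (the Z5 bridge couples midpoints C and D, so the two paths cannot be reduced to a simple series/parallel combination). Setting node B to ground and injecting 1 A at node A, the 3-node admittance system at A, C, D solves to V_A = Z_AB = 0 + j408.1 Ω = 408.1∠90.0° Ω.
Step 4 — Source phasor: V = 110∠-106.1° V = -30.5 - j105.7 V.
Step 5 — Ohm's law: I = V / Z_total = (-30.5 - j105.7) / (0 + j408.1) = -0.2589 + j0.07474 A.
Step 6 — Convert to polar: |I| = 0.2695 A, ∠I = 163.9°.

I = 0.2695∠163.9° A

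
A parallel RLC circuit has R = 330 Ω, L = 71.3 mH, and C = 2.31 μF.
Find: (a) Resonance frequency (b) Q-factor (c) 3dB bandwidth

Step 1 — Resonance: ω₀ = 1/√(LC) = 1/√(0.0713·2.31e-06) = 2464 rad/s.
Step 2 — f₀ = ω₀/(2π) = 392.2 Hz.
Step 3 — Parallel Q: Q = R/(ω₀L) = 330/(2464·0.0713) = 1.878.
Step 4 — Bandwidth: Δω = ω₀/Q = 1312 rad/s; BW = Δω/(2π) = 208.8 Hz.

(a) f₀ = 392.2 Hz  (b) Q = 1.878  (c) BW = 208.8 Hz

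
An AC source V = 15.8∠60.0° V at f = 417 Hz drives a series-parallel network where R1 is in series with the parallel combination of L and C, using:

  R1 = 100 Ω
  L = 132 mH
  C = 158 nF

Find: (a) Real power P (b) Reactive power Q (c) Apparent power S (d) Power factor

Step 1 — Angular frequency: ω = 2π·f = 2π·417 = 2620 rad/s.
Step 2 — Component impedances:
  R1: Z = R = 100 Ω
  L: Z = jωL = j·2620·0.132 = 0 + j345.9 Ω
  C: Z = 1/(jωC) = -j/(ω·C) = 0 - j2416 Ω
Step 3 — Parallel branch: L || C = 1/(1/L + 1/C) = 0 + j403.6 Ω.
Step 4 — Series with R1: Z_total = R1 + (L || C) = 100 + j403.6 Ω = 415.8∠76.1° Ω.
Step 5 — Source phasor: V = 15.8∠60.0° V = 7.9 + j13.68 V.
Step 6 — Current: I = V / Z = 0.03651 - j0.01053 A = 0.03799∠-16.1° A.
Step 7 — Complex power: S = V·I* = 0.1444 + j0.5827 VA.
Step 8 — Real power: P = Re(S) = 0.1444 W.
Step 9 — Reactive power: Q = Im(S) = 0.5827 VAR.
Step 10 — Apparent power: |S| = 0.6003 VA.
Step 11 — Power factor: PF = P/|S| = 0.2405 (lagging).

(a) P = 0.1444 W  (b) Q = 0.5827 VAR  (c) S = 0.6003 VA  (d) PF = 0.2405 (lagging)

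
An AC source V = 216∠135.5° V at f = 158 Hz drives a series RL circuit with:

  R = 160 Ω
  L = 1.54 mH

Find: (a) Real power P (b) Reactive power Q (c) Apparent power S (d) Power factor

Step 1 — Angular frequency: ω = 2π·f = 2π·158 = 992.7 rad/s.
Step 2 — Component impedances:
  R: Z = R = 160 Ω
  L: Z = jωL = j·992.7·0.00154 = 0 + j1.529 Ω
Step 3 — Series combination: Z_total = R + L = 160 + j1.529 Ω = 160∠0.5° Ω.
Step 4 — Source phasor: V = 216∠135.5° V = -154.1 + j151.4 V.
Step 5 — Current: I = V / Z = -0.9538 + j0.9553 A = 1.35∠135.0° A.
Step 6 — Complex power: S = V·I* = 291.6 + j2.786 VA.
Step 7 — Real power: P = Re(S) = 291.6 W.
Step 8 — Reactive power: Q = Im(S) = 2.786 VAR.
Step 9 — Apparent power: |S| = 291.6 VA.
Step 10 — Power factor: PF = P/|S| = 1 (lagging).

(a) P = 291.6 W  (b) Q = 2.786 VAR  (c) S = 291.6 VA  (d) PF = 1 (lagging)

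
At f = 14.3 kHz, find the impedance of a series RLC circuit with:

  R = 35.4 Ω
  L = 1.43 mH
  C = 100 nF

Step 1 — Angular frequency: ω = 2π·f = 2π·1.43e+04 = 8.985e+04 rad/s.
Step 2 — Component impedances:
  R: Z = R = 35.4 Ω
  L: Z = jωL = j·8.985e+04·0.00143 = 0 + j128.5 Ω
  C: Z = 1/(jωC) = -j/(ω·C) = 0 - j111.3 Ω
Step 3 — Series combination: Z_total = R + L + C = 35.4 + j17.19 Ω = 39.35∠25.9° Ω.

Z = 35.4 + j17.19 Ω = 39.35∠25.9° Ω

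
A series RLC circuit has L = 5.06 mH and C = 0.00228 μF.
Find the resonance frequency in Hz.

Step 1 — Resonance condition Im(Z)=0 gives ω₀ = 1/√(LC).
Step 2 — ω₀ = 1/√(0.00506·2.28e-09) = 2.944e+05 rad/s.
Step 3 — f₀ = ω₀/(2π) = 4.686e+04 Hz.

f₀ = 4.686e+04 Hz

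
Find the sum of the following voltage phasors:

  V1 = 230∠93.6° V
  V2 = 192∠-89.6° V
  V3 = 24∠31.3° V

Step 1 — Convert each phasor to rectangular form:
  V1 = 230·(cos(93.6°) + j·sin(93.6°)) = -14.44 + j229.5 V
  V2 = 192·(cos(-89.6°) + j·sin(-89.6°)) = 1.34 - j192 V
  V3 = 24·(cos(31.3°) + j·sin(31.3°)) = 20.51 + j12.47 V
Step 2 — Sum components: V_total = 7.406 + j50.02 V.
Step 3 — Convert to polar: |V_total| = 50.56 V, ∠V_total = 81.6°.

V_total = 50.56∠81.6° V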